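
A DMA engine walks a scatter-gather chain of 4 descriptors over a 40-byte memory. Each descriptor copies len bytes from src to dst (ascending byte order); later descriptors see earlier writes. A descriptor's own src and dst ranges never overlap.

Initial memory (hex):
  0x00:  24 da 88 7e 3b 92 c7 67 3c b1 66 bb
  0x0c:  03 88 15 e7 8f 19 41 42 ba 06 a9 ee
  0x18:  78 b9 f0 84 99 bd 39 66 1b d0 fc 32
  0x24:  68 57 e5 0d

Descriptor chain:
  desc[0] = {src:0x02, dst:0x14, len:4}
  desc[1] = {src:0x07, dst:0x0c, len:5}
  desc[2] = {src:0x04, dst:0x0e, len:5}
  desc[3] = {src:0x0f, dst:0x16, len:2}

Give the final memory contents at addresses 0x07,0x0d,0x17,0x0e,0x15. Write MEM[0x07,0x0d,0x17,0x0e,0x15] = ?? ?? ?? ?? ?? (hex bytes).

MEM[0x07,0x0d,0x17,0x0e,0x15] = 67 3c c7 3b 7e

#0 dst[0x14+4] := {0x88,0x7e,0x3b,0x92}
#1 dst[0x0c+5] := {0x67,0x3c,0xb1,0x66,0xbb}
#2 dst[0x0e+5] := {0x3b,0x92,0xc7,0x67,0x3c}
#3 dst[0x16+2] := {0x92,0xc7}
query mem[0x07]=0x67, mem[0x0d]=0x3c, mem[0x17]=0xc7, mem[0x0e]=0x3b, mem[0x15]=0x7e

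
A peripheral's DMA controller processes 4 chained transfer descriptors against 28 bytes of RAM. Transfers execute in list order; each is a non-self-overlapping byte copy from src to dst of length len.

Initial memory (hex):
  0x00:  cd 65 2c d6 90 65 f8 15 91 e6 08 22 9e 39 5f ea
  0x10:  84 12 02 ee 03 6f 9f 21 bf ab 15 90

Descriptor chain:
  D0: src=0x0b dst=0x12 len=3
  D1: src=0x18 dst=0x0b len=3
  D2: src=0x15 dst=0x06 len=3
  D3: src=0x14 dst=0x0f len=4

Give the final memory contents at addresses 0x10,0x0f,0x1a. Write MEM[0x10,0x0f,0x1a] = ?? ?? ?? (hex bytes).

D0: mem[0x12..0x14] <- [22 9e 39]
D1: mem[0x0b..0x0d] <- [bf ab 15]
D2: mem[0x06..0x08] <- [6f 9f 21]
D3: mem[0x0f..0x12] <- [39 6f 9f 21]
query mem[0x10]=0x6f, mem[0x0f]=0x39, mem[0x1a]=0x15

MEM[0x10,0x0f,0x1a] = 6f 39 15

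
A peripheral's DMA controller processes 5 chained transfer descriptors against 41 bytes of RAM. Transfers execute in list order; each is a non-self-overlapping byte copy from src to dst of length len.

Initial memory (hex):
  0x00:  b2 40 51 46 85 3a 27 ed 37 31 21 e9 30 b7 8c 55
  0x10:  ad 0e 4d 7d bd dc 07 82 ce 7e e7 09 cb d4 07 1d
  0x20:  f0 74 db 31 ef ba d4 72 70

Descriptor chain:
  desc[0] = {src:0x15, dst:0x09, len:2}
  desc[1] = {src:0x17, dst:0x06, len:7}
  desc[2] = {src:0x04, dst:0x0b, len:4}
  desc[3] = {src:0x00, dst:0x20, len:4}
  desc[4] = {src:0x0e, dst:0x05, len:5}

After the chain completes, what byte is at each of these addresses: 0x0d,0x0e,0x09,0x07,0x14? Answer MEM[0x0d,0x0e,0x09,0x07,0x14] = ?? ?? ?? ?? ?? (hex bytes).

  after D0: wrote 2B at 0x09 = dc07
  after D1: wrote 7B at 0x06 = 82ce7ee709cbd4
  after D2: wrote 4B at 0x0b = 853a82ce
  after D3: wrote 4B at 0x20 = b2405146
  after D4: wrote 5B at 0x05 = ce55ad0e4d
query mem[0x0d]=0x82, mem[0x0e]=0xce, mem[0x09]=0x4d, mem[0x07]=0xad, mem[0x14]=0xbd

MEM[0x0d,0x0e,0x09,0x07,0x14] = 82 ce 4d ad bd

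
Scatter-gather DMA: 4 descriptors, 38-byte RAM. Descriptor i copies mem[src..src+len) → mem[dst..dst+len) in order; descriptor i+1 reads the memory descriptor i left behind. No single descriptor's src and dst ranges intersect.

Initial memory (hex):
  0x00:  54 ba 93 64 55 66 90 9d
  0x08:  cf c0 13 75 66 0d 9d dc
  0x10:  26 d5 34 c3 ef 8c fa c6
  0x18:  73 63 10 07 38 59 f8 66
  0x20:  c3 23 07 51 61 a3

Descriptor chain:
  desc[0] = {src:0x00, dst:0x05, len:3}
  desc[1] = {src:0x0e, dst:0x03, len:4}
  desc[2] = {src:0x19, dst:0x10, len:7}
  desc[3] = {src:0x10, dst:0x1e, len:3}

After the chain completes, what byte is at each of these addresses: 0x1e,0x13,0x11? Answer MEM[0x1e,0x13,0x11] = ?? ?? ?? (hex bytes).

MEM[0x1e,0x13,0x11] = 63 38 10

  after D0: wrote 3B at 0x05 = 54ba93
  after D1: wrote 4B at 0x03 = 9ddc26d5
  after D2: wrote 7B at 0x10 = 6310073859f866
  after D3: wrote 3B at 0x1e = 631007
query mem[0x1e]=0x63, mem[0x13]=0x38, mem[0x11]=0x10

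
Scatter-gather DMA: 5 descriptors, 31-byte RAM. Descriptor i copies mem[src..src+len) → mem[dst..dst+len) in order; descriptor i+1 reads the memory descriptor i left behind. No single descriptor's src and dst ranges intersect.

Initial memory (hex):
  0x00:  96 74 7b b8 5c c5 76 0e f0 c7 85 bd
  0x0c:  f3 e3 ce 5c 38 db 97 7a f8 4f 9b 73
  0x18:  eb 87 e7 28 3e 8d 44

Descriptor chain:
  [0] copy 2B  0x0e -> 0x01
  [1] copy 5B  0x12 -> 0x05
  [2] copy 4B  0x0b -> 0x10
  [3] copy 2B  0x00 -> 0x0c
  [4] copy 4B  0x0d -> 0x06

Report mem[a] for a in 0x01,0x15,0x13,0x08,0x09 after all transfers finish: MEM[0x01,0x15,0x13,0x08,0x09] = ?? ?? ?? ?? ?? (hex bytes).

MEM[0x01,0x15,0x13,0x08,0x09] = ce 4f ce 5c bd

D0: mem[0x01..0x02] <- [ce 5c]
D1: mem[0x05..0x09] <- [97 7a f8 4f 9b]
D2: mem[0x10..0x13] <- [bd f3 e3 ce]
D3: mem[0x0c..0x0d] <- [96 ce]
D4: mem[0x06..0x09] <- [ce ce 5c bd]
query mem[0x01]=0xce, mem[0x15]=0x4f, mem[0x13]=0xce, mem[0x08]=0x5c, mem[0x09]=0xbd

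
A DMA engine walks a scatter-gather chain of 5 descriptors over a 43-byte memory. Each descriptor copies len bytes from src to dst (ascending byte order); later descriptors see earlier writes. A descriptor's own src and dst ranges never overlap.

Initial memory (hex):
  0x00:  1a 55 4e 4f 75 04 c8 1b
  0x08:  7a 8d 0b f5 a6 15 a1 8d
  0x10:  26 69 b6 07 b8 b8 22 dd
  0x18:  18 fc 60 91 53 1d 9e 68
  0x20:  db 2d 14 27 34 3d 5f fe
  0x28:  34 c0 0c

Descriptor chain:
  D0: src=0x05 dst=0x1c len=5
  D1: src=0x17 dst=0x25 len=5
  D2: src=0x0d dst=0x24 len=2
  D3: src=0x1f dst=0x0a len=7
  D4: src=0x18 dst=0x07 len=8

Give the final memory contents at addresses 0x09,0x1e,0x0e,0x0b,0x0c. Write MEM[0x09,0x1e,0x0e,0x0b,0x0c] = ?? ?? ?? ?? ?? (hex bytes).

MEM[0x09,0x1e,0x0e,0x0b,0x0c] = 60 1b 7a 04 c8

D0: mem[0x1c..0x20] <- [04 c8 1b 7a 8d]
D1: mem[0x25..0x29] <- [dd 18 fc 60 91]
D2: mem[0x24..0x25] <- [15 a1]
D3: mem[0x0a..0x10] <- [7a 8d 2d 14 27 15 a1]
D4: mem[0x07..0x0e] <- [18 fc 60 91 04 c8 1b 7a]
query mem[0x09]=0x60, mem[0x1e]=0x1b, mem[0x0e]=0x7a, mem[0x0b]=0x04, mem[0x0c]=0xc8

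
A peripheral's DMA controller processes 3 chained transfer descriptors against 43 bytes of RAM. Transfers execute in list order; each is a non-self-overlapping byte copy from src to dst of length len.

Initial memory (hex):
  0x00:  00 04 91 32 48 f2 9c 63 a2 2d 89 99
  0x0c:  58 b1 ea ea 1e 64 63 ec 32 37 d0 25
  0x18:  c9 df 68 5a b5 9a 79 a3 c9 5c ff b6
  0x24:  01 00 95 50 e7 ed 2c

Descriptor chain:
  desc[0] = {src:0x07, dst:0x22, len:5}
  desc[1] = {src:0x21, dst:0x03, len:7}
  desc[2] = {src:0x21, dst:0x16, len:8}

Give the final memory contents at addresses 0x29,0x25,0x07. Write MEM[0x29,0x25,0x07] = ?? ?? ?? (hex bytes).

MEM[0x29,0x25,0x07] = ed 89 89

#0 dst[0x22+5] := {0x63,0xa2,0x2d,0x89,0x99}
#1 dst[0x03+7] := {0x5c,0x63,0xa2,0x2d,0x89,0x99,0x50}
#2 dst[0x16+8] := {0x5c,0x63,0xa2,0x2d,0x89,0x99,0x50,0xe7}
query mem[0x29]=0xed, mem[0x25]=0x89, mem[0x07]=0x89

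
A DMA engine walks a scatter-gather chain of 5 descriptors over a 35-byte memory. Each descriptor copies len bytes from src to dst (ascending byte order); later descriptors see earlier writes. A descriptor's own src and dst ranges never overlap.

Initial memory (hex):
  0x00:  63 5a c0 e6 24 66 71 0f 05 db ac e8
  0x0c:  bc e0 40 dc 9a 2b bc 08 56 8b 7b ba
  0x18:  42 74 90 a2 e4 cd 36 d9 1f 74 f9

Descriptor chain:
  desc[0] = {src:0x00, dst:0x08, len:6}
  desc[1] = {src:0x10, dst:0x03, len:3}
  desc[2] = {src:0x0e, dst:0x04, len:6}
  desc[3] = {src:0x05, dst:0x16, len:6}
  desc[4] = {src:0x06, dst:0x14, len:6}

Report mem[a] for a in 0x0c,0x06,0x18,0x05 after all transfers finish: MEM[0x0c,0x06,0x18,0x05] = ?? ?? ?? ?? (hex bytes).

  after D0: wrote 6B at 0x08 = 635ac0e62466
  after D1: wrote 3B at 0x03 = 9a2bbc
  after D2: wrote 6B at 0x04 = 40dc9a2bbc08
  after D3: wrote 6B at 0x16 = dc9a2bbc08c0
  after D4: wrote 6B at 0x14 = 9a2bbc08c0e6
query mem[0x0c]=0x24, mem[0x06]=0x9a, mem[0x18]=0xc0, mem[0x05]=0xdc

MEM[0x0c,0x06,0x18,0x05] = 24 9a c0 dc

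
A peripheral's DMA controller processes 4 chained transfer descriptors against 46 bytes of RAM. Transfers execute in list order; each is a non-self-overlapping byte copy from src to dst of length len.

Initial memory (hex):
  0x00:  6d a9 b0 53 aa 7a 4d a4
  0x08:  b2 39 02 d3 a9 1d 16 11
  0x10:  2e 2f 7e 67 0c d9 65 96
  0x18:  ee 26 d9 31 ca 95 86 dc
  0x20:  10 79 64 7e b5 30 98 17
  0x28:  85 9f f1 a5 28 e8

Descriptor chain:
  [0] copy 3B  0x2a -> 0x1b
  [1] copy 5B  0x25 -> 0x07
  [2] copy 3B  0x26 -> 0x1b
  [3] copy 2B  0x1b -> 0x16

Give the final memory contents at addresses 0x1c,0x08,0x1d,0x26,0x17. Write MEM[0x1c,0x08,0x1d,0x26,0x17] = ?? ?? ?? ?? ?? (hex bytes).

#0 dst[0x1b+3] := {0xf1,0xa5,0x28}
#1 dst[0x07+5] := {0x30,0x98,0x17,0x85,0x9f}
#2 dst[0x1b+3] := {0x98,0x17,0x85}
#3 dst[0x16+2] := {0x98,0x17}
query mem[0x1c]=0x17, mem[0x08]=0x98, mem[0x1d]=0x85, mem[0x26]=0x98, mem[0x17]=0x17

MEM[0x1c,0x08,0x1d,0x26,0x17] = 17 98 85 98 17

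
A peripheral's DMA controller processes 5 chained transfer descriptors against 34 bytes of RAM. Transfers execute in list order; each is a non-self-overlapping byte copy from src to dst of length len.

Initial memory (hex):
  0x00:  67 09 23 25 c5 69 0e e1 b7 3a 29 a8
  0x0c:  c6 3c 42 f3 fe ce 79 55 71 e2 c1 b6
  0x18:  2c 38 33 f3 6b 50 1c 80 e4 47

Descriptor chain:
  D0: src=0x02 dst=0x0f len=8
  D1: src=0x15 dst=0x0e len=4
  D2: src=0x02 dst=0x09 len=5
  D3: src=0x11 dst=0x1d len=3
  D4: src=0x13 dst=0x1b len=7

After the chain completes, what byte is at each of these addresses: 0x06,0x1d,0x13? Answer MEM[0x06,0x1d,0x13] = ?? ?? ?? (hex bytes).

MEM[0x06,0x1d,0x13] = 0e b7 0e

[0] 0x02->0x0f len=8 : 23 25 c5 69 0e e1 b7 3a
[1] 0x15->0x0e len=4 : b7 3a b6 2c
[2] 0x02->0x09 len=5 : 23 25 c5 69 0e
[3] 0x11->0x1d len=3 : 2c 69 0e
[4] 0x13->0x1b len=7 : 0e e1 b7 3a b6 2c 38
query mem[0x06]=0x0e, mem[0x1d]=0xb7, mem[0x13]=0x0e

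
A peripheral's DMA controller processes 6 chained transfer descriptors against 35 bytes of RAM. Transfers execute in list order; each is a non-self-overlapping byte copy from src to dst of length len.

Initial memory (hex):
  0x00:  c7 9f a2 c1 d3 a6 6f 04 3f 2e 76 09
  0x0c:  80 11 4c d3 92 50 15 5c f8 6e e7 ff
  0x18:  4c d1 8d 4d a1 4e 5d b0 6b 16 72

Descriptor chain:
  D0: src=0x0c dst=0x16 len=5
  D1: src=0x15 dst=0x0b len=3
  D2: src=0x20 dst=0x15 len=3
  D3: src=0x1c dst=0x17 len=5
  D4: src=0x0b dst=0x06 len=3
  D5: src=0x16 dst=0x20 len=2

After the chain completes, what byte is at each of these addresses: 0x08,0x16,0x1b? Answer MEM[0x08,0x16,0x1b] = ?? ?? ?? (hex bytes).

#0 dst[0x16+5] := {0x80,0x11,0x4c,0xd3,0x92}
#1 dst[0x0b+3] := {0x6e,0x80,0x11}
#2 dst[0x15+3] := {0x6b,0x16,0x72}
#3 dst[0x17+5] := {0xa1,0x4e,0x5d,0xb0,0x6b}
#4 dst[0x06+3] := {0x6e,0x80,0x11}
#5 dst[0x20+2] := {0x16,0xa1}
query mem[0x08]=0x11, mem[0x16]=0x16, mem[0x1b]=0x6b

MEM[0x08,0x16,0x1b] = 11 16 6b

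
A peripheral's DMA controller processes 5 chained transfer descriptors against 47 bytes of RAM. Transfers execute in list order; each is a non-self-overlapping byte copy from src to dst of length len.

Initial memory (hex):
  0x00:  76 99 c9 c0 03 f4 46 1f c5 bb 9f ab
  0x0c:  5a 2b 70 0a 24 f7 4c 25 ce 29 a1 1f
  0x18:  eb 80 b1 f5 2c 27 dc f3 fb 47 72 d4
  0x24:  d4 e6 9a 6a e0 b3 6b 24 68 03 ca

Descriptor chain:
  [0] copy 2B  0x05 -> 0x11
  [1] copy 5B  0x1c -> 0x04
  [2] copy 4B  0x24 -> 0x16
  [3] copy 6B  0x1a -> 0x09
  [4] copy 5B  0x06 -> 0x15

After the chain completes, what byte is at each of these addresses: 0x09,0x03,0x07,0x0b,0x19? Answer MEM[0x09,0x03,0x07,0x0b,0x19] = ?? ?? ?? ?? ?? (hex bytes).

MEM[0x09,0x03,0x07,0x0b,0x19] = b1 c0 f3 2c f5

#0 dst[0x11+2] := {0xf4,0x46}
#1 dst[0x04+5] := {0x2c,0x27,0xdc,0xf3,0xfb}
#2 dst[0x16+4] := {0xd4,0xe6,0x9a,0x6a}
#3 dst[0x09+6] := {0xb1,0xf5,0x2c,0x27,0xdc,0xf3}
#4 dst[0x15+5] := {0xdc,0xf3,0xfb,0xb1,0xf5}
query mem[0x09]=0xb1, mem[0x03]=0xc0, mem[0x07]=0xf3, mem[0x0b]=0x2c, mem[0x19]=0xf5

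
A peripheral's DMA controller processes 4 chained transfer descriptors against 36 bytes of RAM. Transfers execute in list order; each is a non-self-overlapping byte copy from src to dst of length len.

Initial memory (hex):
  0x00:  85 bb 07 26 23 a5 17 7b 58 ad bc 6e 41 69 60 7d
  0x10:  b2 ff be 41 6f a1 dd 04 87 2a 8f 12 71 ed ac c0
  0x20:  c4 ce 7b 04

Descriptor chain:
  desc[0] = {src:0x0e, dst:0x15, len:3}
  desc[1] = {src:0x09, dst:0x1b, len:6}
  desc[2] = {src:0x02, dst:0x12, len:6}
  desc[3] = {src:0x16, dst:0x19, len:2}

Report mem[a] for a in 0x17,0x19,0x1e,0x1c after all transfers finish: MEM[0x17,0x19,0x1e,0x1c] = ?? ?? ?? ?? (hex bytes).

MEM[0x17,0x19,0x1e,0x1c] = 7b 17 41 bc

D0: mem[0x15..0x17] <- [60 7d b2]
D1: mem[0x1b..0x20] <- [ad bc 6e 41 69 60]
D2: mem[0x12..0x17] <- [07 26 23 a5 17 7b]
D3: mem[0x19..0x1a] <- [17 7b]
query mem[0x17]=0x7b, mem[0x19]=0x17, mem[0x1e]=0x41, mem[0x1c]=0xbc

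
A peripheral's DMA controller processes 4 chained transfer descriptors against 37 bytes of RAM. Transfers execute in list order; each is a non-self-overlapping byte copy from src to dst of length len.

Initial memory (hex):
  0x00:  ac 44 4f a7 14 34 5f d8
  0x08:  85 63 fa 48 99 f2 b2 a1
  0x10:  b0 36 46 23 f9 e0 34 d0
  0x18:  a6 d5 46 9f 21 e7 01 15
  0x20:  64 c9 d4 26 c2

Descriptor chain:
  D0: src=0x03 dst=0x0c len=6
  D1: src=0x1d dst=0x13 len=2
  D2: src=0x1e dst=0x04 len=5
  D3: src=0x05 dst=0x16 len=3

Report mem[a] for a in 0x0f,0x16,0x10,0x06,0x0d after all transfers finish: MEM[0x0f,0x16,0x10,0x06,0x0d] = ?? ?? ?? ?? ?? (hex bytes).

D0: mem[0x0c..0x11] <- [a7 14 34 5f d8 85]
D1: mem[0x13..0x14] <- [e7 01]
D2: mem[0x04..0x08] <- [01 15 64 c9 d4]
D3: mem[0x16..0x18] <- [15 64 c9]
query mem[0x0f]=0x5f, mem[0x16]=0x15, mem[0x10]=0xd8, mem[0x06]=0x64, mem[0x0d]=0x14

MEM[0x0f,0x16,0x10,0x06,0x0d] = 5f 15 d8 64 14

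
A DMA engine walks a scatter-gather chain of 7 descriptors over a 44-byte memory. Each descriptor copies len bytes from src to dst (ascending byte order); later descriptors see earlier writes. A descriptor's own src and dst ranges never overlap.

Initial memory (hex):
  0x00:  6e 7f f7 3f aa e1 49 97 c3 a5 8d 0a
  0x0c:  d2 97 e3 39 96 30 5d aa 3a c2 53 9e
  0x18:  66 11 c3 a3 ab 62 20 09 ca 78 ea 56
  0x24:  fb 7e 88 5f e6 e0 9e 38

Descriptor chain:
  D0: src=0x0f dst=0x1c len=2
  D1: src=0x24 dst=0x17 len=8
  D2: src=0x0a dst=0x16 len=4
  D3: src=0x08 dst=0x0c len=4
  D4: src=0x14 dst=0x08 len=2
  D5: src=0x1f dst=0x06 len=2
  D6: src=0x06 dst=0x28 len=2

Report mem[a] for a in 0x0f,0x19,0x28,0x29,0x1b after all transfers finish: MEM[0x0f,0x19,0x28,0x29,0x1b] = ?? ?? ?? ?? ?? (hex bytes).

MEM[0x0f,0x19,0x28,0x29,0x1b] = 0a 97 09 ca e6

  after D0: wrote 2B at 0x1c = 3996
  after D1: wrote 8B at 0x17 = fb7e885fe6e09e38
  after D2: wrote 4B at 0x16 = 8d0ad297
  after D3: wrote 4B at 0x0c = c3a58d0a
  after D4: wrote 2B at 0x08 = 3ac2
  after D5: wrote 2B at 0x06 = 09ca
  after D6: wrote 2B at 0x28 = 09ca
query mem[0x0f]=0x0a, mem[0x19]=0x97, mem[0x28]=0x09, mem[0x29]=0xca, mem[0x1b]=0xe6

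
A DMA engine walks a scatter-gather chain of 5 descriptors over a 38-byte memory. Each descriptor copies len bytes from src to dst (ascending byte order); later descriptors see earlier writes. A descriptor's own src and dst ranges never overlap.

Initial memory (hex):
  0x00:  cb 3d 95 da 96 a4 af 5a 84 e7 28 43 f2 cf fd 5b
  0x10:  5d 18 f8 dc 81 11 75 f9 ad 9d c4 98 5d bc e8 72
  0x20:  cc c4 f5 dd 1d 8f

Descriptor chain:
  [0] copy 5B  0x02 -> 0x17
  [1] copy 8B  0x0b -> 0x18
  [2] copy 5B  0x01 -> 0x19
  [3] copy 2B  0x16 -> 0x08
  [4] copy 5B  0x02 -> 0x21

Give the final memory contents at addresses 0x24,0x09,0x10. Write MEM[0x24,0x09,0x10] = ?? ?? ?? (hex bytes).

[0] 0x02->0x17 len=5 : 95 da 96 a4 af
[1] 0x0b->0x18 len=8 : 43 f2 cf fd 5b 5d 18 f8
[2] 0x01->0x19 len=5 : 3d 95 da 96 a4
[3] 0x16->0x08 len=2 : 75 95
[4] 0x02->0x21 len=5 : 95 da 96 a4 af
query mem[0x24]=0xa4, mem[0x09]=0x95, mem[0x10]=0x5d

MEM[0x24,0x09,0x10] = a4 95 5d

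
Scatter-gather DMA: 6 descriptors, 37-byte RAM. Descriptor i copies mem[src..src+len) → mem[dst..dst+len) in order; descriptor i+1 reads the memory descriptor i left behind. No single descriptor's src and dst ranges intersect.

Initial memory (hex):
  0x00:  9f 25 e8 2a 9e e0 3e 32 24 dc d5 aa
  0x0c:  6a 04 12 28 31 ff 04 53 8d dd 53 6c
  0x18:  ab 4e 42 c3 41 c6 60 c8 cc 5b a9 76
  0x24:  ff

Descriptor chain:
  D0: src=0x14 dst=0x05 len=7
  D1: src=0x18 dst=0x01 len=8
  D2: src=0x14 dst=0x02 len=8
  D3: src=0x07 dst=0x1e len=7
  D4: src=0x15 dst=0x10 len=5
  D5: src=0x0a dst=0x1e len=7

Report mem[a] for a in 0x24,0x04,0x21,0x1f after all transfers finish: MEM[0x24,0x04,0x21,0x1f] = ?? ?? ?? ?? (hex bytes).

MEM[0x24,0x04,0x21,0x1f] = dd 53 04 42

#0 dst[0x05+7] := {0x8d,0xdd,0x53,0x6c,0xab,0x4e,0x42}
#1 dst[0x01+8] := {0xab,0x4e,0x42,0xc3,0x41,0xc6,0x60,0xc8}
#2 dst[0x02+8] := {0x8d,0xdd,0x53,0x6c,0xab,0x4e,0x42,0xc3}
#3 dst[0x1e+7] := {0x4e,0x42,0xc3,0x4e,0x42,0x6a,0x04}
#4 dst[0x10+5] := {0xdd,0x53,0x6c,0xab,0x4e}
#5 dst[0x1e+7] := {0x4e,0x42,0x6a,0x04,0x12,0x28,0xdd}
query mem[0x24]=0xdd, mem[0x04]=0x53, mem[0x21]=0x04, mem[0x1f]=0x42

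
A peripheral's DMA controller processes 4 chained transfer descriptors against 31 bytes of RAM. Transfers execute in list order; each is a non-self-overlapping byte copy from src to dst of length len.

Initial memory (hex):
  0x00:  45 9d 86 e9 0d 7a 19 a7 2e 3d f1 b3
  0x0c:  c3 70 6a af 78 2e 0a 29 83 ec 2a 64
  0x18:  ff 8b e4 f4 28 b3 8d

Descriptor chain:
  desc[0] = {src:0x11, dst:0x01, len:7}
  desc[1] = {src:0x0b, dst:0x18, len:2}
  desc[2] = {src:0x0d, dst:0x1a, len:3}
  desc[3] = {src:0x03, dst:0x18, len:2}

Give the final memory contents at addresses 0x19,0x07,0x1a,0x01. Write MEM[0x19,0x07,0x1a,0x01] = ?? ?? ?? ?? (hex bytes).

MEM[0x19,0x07,0x1a,0x01] = 83 64 70 2e

[0] 0x11->0x01 len=7 : 2e 0a 29 83 ec 2a 64
[1] 0x0b->0x18 len=2 : b3 c3
[2] 0x0d->0x1a len=3 : 70 6a af
[3] 0x03->0x18 len=2 : 29 83
query mem[0x19]=0x83, mem[0x07]=0x64, mem[0x1a]=0x70, mem[0x01]=0x2e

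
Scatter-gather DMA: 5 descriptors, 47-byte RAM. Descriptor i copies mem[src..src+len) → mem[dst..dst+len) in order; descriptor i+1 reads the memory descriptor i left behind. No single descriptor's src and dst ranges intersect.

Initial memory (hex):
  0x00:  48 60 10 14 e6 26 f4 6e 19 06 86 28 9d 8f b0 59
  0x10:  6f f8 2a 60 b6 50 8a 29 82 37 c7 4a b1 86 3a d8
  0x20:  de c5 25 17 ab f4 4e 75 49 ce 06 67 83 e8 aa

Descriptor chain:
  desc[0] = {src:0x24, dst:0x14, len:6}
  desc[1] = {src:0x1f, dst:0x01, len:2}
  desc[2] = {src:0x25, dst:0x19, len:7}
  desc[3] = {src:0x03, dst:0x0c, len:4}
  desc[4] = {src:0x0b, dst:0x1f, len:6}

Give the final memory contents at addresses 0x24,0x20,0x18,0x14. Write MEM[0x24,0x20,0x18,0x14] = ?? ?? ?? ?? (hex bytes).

MEM[0x24,0x20,0x18,0x14] = 6f 14 49 ab

#0 dst[0x14+6] := {0xab,0xf4,0x4e,0x75,0x49,0xce}
#1 dst[0x01+2] := {0xd8,0xde}
#2 dst[0x19+7] := {0xf4,0x4e,0x75,0x49,0xce,0x06,0x67}
#3 dst[0x0c+4] := {0x14,0xe6,0x26,0xf4}
#4 dst[0x1f+6] := {0x28,0x14,0xe6,0x26,0xf4,0x6f}
query mem[0x24]=0x6f, mem[0x20]=0x14, mem[0x18]=0x49, mem[0x14]=0xab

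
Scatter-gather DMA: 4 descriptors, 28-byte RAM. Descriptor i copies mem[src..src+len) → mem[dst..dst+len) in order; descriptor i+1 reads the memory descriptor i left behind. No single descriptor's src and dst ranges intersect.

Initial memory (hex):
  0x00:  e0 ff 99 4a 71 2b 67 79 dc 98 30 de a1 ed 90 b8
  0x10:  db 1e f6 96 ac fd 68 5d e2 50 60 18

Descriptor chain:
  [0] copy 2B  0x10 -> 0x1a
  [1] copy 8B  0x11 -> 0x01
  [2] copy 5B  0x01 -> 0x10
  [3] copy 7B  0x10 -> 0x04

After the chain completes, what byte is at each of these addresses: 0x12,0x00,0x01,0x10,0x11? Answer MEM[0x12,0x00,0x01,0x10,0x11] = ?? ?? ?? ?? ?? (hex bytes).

MEM[0x12,0x00,0x01,0x10,0x11] = 96 e0 1e 1e f6

#0 dst[0x1a+2] := {0xdb,0x1e}
#1 dst[0x01+8] := {0x1e,0xf6,0x96,0xac,0xfd,0x68,0x5d,0xe2}
#2 dst[0x10+5] := {0x1e,0xf6,0x96,0xac,0xfd}
#3 dst[0x04+7] := {0x1e,0xf6,0x96,0xac,0xfd,0xfd,0x68}
query mem[0x12]=0x96, mem[0x00]=0xe0, mem[0x01]=0x1e, mem[0x10]=0x1e, mem[0x11]=0xf6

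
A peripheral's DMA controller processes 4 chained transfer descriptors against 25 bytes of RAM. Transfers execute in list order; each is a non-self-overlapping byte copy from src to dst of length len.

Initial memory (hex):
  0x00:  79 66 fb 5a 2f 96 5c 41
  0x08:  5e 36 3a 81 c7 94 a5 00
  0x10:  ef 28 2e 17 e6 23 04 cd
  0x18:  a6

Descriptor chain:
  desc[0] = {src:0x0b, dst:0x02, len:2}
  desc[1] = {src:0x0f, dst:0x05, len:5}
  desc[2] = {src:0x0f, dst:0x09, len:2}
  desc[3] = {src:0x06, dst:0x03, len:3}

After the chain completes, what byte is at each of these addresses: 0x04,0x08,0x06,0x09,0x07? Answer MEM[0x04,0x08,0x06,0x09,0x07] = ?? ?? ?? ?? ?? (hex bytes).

#0 dst[0x02+2] := {0x81,0xc7}
#1 dst[0x05+5] := {0x00,0xef,0x28,0x2e,0x17}
#2 dst[0x09+2] := {0x00,0xef}
#3 dst[0x03+3] := {0xef,0x28,0x2e}
query mem[0x04]=0x28, mem[0x08]=0x2e, mem[0x06]=0xef, mem[0x09]=0x00, mem[0x07]=0x28

MEM[0x04,0x08,0x06,0x09,0x07] = 28 2e ef 00 28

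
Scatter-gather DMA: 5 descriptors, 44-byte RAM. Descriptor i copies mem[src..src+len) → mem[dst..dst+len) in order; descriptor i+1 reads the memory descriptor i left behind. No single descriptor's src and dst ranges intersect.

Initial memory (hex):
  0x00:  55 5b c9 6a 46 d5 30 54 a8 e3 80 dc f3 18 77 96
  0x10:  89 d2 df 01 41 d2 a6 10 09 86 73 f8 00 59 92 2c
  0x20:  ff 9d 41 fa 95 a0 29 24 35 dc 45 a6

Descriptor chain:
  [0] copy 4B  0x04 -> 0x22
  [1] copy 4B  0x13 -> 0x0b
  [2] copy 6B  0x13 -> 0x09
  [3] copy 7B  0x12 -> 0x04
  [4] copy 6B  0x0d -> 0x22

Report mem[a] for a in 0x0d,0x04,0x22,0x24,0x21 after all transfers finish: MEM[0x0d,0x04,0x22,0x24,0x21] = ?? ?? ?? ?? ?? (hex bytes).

  after D0: wrote 4B at 0x22 = 46d53054
  after D1: wrote 4B at 0x0b = 0141d2a6
  after D2: wrote 6B at 0x09 = 0141d2a61009
  after D3: wrote 7B at 0x04 = df0141d2a61009
  after D4: wrote 6B at 0x22 = 10099689d2df
query mem[0x0d]=0x10, mem[0x04]=0xdf, mem[0x22]=0x10, mem[0x24]=0x96, mem[0x21]=0x9d

MEM[0x0d,0x04,0x22,0x24,0x21] = 10 df 10 96 9d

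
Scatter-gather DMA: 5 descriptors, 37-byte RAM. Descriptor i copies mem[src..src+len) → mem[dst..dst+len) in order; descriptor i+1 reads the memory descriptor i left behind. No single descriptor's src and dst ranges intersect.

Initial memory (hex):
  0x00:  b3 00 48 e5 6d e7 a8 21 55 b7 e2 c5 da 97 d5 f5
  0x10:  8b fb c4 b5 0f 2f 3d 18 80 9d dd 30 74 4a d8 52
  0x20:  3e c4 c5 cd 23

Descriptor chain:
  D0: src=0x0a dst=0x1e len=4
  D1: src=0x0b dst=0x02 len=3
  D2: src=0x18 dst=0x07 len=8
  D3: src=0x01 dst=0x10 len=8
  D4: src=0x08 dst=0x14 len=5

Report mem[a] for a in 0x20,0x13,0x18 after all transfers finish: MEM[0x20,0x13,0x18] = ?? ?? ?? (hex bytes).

#0 dst[0x1e+4] := {0xe2,0xc5,0xda,0x97}
#1 dst[0x02+3] := {0xc5,0xda,0x97}
#2 dst[0x07+8] := {0x80,0x9d,0xdd,0x30,0x74,0x4a,0xe2,0xc5}
#3 dst[0x10+8] := {0x00,0xc5,0xda,0x97,0xe7,0xa8,0x80,0x9d}
#4 dst[0x14+5] := {0x9d,0xdd,0x30,0x74,0x4a}
query mem[0x20]=0xda, mem[0x13]=0x97, mem[0x18]=0x4a

MEM[0x20,0x13,0x18] = da 97 4a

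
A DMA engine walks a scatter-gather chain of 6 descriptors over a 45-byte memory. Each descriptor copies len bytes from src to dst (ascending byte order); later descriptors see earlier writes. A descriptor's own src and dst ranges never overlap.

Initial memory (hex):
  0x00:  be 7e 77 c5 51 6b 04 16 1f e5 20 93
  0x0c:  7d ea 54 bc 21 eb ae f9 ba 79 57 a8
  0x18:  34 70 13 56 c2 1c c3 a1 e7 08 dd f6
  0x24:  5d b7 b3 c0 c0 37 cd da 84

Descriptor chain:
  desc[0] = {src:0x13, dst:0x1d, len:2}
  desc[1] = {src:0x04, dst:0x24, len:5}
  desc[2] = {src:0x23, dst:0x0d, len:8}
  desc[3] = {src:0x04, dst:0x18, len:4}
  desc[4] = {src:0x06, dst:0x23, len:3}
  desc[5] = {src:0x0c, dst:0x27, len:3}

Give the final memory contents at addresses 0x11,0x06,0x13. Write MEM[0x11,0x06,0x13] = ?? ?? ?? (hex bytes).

  after D0: wrote 2B at 0x1d = f9ba
  after D1: wrote 5B at 0x24 = 516b04161f
  after D2: wrote 8B at 0x0d = f6516b04161f37cd
  after D3: wrote 4B at 0x18 = 516b0416
  after D4: wrote 3B at 0x23 = 04161f
  after D5: wrote 3B at 0x27 = 7df651
query mem[0x11]=0x16, mem[0x06]=0x04, mem[0x13]=0x37

MEM[0x11,0x06,0x13] = 16 04 37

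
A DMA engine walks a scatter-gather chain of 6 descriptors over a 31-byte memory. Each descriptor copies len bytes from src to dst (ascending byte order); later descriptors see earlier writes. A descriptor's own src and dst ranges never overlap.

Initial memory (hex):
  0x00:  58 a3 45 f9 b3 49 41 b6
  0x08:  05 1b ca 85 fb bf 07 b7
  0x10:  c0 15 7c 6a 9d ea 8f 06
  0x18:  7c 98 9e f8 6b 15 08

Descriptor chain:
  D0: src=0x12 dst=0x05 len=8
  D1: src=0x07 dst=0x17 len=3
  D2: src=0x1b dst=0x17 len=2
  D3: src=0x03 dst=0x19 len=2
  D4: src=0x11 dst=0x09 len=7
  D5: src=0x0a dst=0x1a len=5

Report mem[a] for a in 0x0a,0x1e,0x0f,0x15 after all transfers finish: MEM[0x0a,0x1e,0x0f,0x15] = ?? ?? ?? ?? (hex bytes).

[0] 0x12->0x05 len=8 : 7c 6a 9d ea 8f 06 7c 98
[1] 0x07->0x17 len=3 : 9d ea 8f
[2] 0x1b->0x17 len=2 : f8 6b
[3] 0x03->0x19 len=2 : f9 b3
[4] 0x11->0x09 len=7 : 15 7c 6a 9d ea 8f f8
[5] 0x0a->0x1a len=5 : 7c 6a 9d ea 8f
query mem[0x0a]=0x7c, mem[0x1e]=0x8f, mem[0x0f]=0xf8, mem[0x15]=0xea

MEM[0x0a,0x1e,0x0f,0x15] = 7c 8f f8 ea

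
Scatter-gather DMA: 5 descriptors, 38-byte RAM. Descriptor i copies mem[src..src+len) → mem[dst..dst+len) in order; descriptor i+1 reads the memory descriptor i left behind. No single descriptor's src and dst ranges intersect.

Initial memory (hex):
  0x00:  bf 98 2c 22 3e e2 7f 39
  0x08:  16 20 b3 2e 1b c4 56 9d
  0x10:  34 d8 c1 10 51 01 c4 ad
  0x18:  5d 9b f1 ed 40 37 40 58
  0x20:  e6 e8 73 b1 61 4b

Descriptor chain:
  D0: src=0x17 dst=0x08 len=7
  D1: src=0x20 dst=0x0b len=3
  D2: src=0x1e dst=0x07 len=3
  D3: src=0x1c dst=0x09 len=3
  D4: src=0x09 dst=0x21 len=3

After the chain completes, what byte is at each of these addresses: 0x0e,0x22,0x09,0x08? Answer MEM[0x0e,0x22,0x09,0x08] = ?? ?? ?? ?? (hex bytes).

MEM[0x0e,0x22,0x09,0x08] = 37 37 40 58

[0] 0x17->0x08 len=7 : ad 5d 9b f1 ed 40 37
[1] 0x20->0x0b len=3 : e6 e8 73
[2] 0x1e->0x07 len=3 : 40 58 e6
[3] 0x1c->0x09 len=3 : 40 37 40
[4] 0x09->0x21 len=3 : 40 37 40
query mem[0x0e]=0x37, mem[0x22]=0x37, mem[0x09]=0x40, mem[0x08]=0x58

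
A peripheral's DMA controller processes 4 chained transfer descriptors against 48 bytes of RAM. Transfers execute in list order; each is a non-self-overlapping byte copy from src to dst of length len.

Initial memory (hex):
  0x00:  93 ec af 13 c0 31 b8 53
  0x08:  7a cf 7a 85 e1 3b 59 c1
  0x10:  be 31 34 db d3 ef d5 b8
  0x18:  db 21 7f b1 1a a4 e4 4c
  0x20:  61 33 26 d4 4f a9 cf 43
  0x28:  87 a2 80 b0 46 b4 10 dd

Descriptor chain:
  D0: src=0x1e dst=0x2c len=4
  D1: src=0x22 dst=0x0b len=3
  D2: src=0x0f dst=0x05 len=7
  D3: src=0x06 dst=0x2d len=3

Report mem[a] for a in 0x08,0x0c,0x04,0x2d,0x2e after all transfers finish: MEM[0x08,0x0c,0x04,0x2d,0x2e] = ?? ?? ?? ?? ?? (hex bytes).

MEM[0x08,0x0c,0x04,0x2d,0x2e] = 34 d4 c0 be 31

  after D0: wrote 4B at 0x2c = e44c6133
  after D1: wrote 3B at 0x0b = 26d44f
  after D2: wrote 7B at 0x05 = c1be3134dbd3ef
  after D3: wrote 3B at 0x2d = be3134
query mem[0x08]=0x34, mem[0x0c]=0xd4, mem[0x04]=0xc0, mem[0x2d]=0xbe, mem[0x2e]=0x31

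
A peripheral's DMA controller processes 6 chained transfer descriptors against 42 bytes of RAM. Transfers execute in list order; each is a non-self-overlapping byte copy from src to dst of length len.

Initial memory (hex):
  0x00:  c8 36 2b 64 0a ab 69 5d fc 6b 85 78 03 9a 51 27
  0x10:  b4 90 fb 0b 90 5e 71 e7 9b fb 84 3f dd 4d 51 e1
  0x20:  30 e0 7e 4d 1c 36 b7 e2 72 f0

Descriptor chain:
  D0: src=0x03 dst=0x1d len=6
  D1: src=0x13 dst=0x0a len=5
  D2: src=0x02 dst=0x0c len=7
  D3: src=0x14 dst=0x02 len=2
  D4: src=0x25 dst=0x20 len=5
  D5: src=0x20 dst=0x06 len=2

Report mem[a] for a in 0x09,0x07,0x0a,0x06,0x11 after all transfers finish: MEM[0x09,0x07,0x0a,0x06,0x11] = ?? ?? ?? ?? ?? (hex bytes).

#0 dst[0x1d+6] := {0x64,0x0a,0xab,0x69,0x5d,0xfc}
#1 dst[0x0a+5] := {0x0b,0x90,0x5e,0x71,0xe7}
#2 dst[0x0c+7] := {0x2b,0x64,0x0a,0xab,0x69,0x5d,0xfc}
#3 dst[0x02+2] := {0x90,0x5e}
#4 dst[0x20+5] := {0x36,0xb7,0xe2,0x72,0xf0}
#5 dst[0x06+2] := {0x36,0xb7}
query mem[0x09]=0x6b, mem[0x07]=0xb7, mem[0x0a]=0x0b, mem[0x06]=0x36, mem[0x11]=0x5d

MEM[0x09,0x07,0x0a,0x06,0x11] = 6b b7 0b 36 5d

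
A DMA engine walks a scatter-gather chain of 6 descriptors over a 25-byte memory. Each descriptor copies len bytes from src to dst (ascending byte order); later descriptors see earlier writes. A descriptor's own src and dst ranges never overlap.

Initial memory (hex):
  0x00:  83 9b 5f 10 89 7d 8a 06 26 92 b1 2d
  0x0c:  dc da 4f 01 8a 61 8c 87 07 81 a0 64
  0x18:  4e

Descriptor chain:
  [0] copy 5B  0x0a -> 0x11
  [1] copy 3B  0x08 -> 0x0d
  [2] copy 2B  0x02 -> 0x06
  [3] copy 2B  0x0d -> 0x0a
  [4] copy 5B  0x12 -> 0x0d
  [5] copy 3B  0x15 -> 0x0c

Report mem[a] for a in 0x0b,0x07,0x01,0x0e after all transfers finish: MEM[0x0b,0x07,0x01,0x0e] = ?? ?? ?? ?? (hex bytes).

[0] 0x0a->0x11 len=5 : b1 2d dc da 4f
[1] 0x08->0x0d len=3 : 26 92 b1
[2] 0x02->0x06 len=2 : 5f 10
[3] 0x0d->0x0a len=2 : 26 92
[4] 0x12->0x0d len=5 : 2d dc da 4f a0
[5] 0x15->0x0c len=3 : 4f a0 64
query mem[0x0b]=0x92, mem[0x07]=0x10, mem[0x01]=0x9b, mem[0x0e]=0x64

MEM[0x0b,0x07,0x01,0x0e] = 92 10 9b 64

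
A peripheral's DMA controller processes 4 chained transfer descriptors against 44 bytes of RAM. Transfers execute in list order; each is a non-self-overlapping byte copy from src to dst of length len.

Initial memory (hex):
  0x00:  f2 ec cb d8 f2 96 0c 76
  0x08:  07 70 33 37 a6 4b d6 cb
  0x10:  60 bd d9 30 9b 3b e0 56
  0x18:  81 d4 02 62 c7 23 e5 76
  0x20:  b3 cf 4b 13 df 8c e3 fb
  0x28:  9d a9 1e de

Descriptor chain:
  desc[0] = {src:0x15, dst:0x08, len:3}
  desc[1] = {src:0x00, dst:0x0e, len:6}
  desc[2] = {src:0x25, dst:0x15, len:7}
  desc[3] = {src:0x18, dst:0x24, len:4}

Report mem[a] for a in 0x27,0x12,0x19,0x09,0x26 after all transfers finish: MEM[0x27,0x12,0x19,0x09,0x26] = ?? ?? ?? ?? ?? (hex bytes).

#0 dst[0x08+3] := {0x3b,0xe0,0x56}
#1 dst[0x0e+6] := {0xf2,0xec,0xcb,0xd8,0xf2,0x96}
#2 dst[0x15+7] := {0x8c,0xe3,0xfb,0x9d,0xa9,0x1e,0xde}
#3 dst[0x24+4] := {0x9d,0xa9,0x1e,0xde}
query mem[0x27]=0xde, mem[0x12]=0xf2, mem[0x19]=0xa9, mem[0x09]=0xe0, mem[0x26]=0x1e

MEM[0x27,0x12,0x19,0x09,0x26] = de f2 a9 e0 1e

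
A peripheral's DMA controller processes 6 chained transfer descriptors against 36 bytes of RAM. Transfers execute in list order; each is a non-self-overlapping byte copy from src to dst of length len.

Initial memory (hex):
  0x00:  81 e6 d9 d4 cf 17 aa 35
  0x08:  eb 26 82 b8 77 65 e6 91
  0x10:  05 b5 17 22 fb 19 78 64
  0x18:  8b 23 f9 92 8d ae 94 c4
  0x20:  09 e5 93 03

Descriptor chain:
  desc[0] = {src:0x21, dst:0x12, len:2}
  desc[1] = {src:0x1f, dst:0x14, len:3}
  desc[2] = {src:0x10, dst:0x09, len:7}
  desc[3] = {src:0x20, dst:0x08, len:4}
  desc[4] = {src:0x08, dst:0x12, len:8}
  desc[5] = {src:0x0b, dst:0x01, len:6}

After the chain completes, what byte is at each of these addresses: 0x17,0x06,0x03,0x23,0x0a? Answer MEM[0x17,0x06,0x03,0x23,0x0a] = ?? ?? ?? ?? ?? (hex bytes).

MEM[0x17,0x06,0x03,0x23,0x0a] = c4 05 c4 03 93

  after D0: wrote 2B at 0x12 = e593
  after D1: wrote 3B at 0x14 = c409e5
  after D2: wrote 7B at 0x09 = 05b5e593c409e5
  after D3: wrote 4B at 0x08 = 09e59303
  after D4: wrote 8B at 0x12 = 09e5930393c409e5
  after D5: wrote 6B at 0x01 = 0393c409e505
query mem[0x17]=0xc4, mem[0x06]=0x05, mem[0x03]=0xc4, mem[0x23]=0x03, mem[0x0a]=0x93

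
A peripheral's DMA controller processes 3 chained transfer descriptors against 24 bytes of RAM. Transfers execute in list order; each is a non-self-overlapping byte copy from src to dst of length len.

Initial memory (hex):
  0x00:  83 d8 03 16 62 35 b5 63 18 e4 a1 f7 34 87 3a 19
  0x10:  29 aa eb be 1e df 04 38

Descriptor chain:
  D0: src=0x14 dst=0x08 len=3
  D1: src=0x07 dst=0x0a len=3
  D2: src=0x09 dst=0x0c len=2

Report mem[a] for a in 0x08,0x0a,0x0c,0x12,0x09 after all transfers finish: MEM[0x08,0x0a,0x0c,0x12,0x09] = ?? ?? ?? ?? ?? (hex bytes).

  after D0: wrote 3B at 0x08 = 1edf04
  after D1: wrote 3B at 0x0a = 631edf
  after D2: wrote 2B at 0x0c = df63
query mem[0x08]=0x1e, mem[0x0a]=0x63, mem[0x0c]=0xdf, mem[0x12]=0xeb, mem[0x09]=0xdf

MEM[0x08,0x0a,0x0c,0x12,0x09] = 1e 63 df eb df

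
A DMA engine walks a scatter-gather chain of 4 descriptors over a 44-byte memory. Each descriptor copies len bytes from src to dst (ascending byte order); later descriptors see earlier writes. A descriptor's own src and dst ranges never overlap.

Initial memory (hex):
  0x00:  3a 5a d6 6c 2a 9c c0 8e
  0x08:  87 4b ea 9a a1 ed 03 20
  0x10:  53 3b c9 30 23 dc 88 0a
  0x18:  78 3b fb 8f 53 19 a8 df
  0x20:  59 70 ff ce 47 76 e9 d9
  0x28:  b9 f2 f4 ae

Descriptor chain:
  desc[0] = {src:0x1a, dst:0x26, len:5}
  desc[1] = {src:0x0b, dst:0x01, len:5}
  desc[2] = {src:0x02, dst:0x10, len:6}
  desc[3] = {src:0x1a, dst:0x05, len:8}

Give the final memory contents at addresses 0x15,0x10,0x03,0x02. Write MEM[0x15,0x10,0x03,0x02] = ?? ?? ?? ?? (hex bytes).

#0 dst[0x26+5] := {0xfb,0x8f,0x53,0x19,0xa8}
#1 dst[0x01+5] := {0x9a,0xa1,0xed,0x03,0x20}
#2 dst[0x10+6] := {0xa1,0xed,0x03,0x20,0xc0,0x8e}
#3 dst[0x05+8] := {0xfb,0x8f,0x53,0x19,0xa8,0xdf,0x59,0x70}
query mem[0x15]=0x8e, mem[0x10]=0xa1, mem[0x03]=0xed, mem[0x02]=0xa1

MEM[0x15,0x10,0x03,0x02] = 8e a1 ed a1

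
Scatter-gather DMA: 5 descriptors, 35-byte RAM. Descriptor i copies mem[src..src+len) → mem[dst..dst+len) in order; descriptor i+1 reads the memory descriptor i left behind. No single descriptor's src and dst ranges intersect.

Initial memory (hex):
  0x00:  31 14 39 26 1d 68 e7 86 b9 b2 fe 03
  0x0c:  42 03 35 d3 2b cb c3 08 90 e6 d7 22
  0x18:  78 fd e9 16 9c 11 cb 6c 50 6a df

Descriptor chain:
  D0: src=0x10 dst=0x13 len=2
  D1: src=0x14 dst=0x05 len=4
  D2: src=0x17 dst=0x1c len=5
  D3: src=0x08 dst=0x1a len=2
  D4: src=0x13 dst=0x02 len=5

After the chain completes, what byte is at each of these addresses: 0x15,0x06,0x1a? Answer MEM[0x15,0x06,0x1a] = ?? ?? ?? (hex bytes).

D0: mem[0x13..0x14] <- [2b cb]
D1: mem[0x05..0x08] <- [cb e6 d7 22]
D2: mem[0x1c..0x20] <- [22 78 fd e9 16]
D3: mem[0x1a..0x1b] <- [22 b2]
D4: mem[0x02..0x06] <- [2b cb e6 d7 22]
query mem[0x15]=0xe6, mem[0x06]=0x22, mem[0x1a]=0x22

MEM[0x15,0x06,0x1a] = e6 22 22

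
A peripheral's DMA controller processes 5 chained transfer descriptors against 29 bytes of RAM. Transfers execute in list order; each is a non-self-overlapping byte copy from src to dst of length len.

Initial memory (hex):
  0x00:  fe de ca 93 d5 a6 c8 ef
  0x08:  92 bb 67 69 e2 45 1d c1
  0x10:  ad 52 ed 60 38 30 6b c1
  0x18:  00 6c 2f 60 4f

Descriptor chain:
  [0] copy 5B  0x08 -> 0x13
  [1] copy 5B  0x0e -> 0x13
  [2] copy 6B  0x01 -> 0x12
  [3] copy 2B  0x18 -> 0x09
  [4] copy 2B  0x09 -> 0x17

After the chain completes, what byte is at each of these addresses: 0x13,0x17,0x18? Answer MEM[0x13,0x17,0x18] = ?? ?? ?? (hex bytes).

  after D0: wrote 5B at 0x13 = 92bb6769e2
  after D1: wrote 5B at 0x13 = 1dc1ad52ed
  after D2: wrote 6B at 0x12 = deca93d5a6c8
  after D3: wrote 2B at 0x09 = 006c
  after D4: wrote 2B at 0x17 = 006c
query mem[0x13]=0xca, mem[0x17]=0x00, mem[0x18]=0x6c

MEM[0x13,0x17,0x18] = ca 00 6c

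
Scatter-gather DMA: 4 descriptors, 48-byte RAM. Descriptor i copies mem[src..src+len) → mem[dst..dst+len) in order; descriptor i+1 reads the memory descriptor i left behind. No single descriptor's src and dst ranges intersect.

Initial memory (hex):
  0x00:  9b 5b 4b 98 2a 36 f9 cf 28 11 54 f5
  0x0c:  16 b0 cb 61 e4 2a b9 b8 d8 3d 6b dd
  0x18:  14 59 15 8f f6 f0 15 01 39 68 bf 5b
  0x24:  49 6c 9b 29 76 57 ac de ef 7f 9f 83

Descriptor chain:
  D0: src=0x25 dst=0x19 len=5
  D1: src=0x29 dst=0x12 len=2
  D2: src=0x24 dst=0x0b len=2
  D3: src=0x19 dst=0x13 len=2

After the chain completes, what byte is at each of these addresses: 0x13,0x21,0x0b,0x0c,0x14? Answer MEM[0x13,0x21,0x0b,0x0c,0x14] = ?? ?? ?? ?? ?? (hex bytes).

MEM[0x13,0x21,0x0b,0x0c,0x14] = 6c 68 49 6c 9b

#0 dst[0x19+5] := {0x6c,0x9b,0x29,0x76,0x57}
#1 dst[0x12+2] := {0x57,0xac}
#2 dst[0x0b+2] := {0x49,0x6c}
#3 dst[0x13+2] := {0x6c,0x9b}
query mem[0x13]=0x6c, mem[0x21]=0x68, mem[0x0b]=0x49, mem[0x0c]=0x6c, mem[0x14]=0x9b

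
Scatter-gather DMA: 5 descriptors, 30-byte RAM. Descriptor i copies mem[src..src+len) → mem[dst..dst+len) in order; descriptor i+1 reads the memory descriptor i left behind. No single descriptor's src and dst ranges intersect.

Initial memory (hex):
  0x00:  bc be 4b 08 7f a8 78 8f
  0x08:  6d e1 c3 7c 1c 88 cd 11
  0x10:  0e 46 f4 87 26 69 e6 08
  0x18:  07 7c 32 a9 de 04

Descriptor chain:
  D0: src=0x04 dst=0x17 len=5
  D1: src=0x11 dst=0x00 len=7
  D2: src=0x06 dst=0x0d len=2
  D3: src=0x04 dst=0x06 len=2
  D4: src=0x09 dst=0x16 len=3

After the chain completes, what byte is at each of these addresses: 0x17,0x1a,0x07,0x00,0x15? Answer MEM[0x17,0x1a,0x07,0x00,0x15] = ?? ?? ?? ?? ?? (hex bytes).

MEM[0x17,0x1a,0x07,0x00,0x15] = c3 8f e6 46 69

  after D0: wrote 5B at 0x17 = 7fa8788f6d
  after D1: wrote 7B at 0x00 = 46f4872669e67f
  after D2: wrote 2B at 0x0d = 7f8f
  after D3: wrote 2B at 0x06 = 69e6
  after D4: wrote 3B at 0x16 = e1c37c
query mem[0x17]=0xc3, mem[0x1a]=0x8f, mem[0x07]=0xe6, mem[0x00]=0x46, mem[0x15]=0x69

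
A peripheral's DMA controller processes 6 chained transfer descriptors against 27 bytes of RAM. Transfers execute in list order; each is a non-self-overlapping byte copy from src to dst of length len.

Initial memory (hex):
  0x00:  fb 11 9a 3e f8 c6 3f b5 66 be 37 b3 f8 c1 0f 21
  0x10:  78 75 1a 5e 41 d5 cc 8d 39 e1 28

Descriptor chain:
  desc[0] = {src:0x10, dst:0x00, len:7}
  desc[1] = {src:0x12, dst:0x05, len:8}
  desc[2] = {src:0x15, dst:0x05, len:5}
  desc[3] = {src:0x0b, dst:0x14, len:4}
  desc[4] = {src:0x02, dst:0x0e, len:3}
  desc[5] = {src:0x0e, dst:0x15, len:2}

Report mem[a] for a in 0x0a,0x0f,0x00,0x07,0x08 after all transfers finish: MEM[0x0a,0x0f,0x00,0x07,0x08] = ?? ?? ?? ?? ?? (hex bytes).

MEM[0x0a,0x0f,0x00,0x07,0x08] = 8d 5e 78 8d 39

D0: mem[0x00..0x06] <- [78 75 1a 5e 41 d5 cc]
D1: mem[0x05..0x0c] <- [1a 5e 41 d5 cc 8d 39 e1]
D2: mem[0x05..0x09] <- [d5 cc 8d 39 e1]
D3: mem[0x14..0x17] <- [39 e1 c1 0f]
D4: mem[0x0e..0x10] <- [1a 5e 41]
D5: mem[0x15..0x16] <- [1a 5e]
query mem[0x0a]=0x8d, mem[0x0f]=0x5e, mem[0x00]=0x78, mem[0x07]=0x8d, mem[0x08]=0x39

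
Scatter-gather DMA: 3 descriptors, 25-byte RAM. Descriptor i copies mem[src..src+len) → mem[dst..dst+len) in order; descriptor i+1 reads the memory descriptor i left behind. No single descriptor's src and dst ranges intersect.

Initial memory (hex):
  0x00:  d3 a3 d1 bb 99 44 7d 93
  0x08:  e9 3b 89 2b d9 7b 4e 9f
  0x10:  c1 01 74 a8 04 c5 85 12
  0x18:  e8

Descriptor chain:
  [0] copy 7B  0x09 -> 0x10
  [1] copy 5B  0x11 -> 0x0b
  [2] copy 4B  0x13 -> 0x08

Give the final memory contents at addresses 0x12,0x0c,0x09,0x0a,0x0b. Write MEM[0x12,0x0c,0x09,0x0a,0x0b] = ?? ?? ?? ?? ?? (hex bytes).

#0 dst[0x10+7] := {0x3b,0x89,0x2b,0xd9,0x7b,0x4e,0x9f}
#1 dst[0x0b+5] := {0x89,0x2b,0xd9,0x7b,0x4e}
#2 dst[0x08+4] := {0xd9,0x7b,0x4e,0x9f}
query mem[0x12]=0x2b, mem[0x0c]=0x2b, mem[0x09]=0x7b, mem[0x0a]=0x4e, mem[0x0b]=0x9f

MEM[0x12,0x0c,0x09,0x0a,0x0b] = 2b 2b 7b 4e 9f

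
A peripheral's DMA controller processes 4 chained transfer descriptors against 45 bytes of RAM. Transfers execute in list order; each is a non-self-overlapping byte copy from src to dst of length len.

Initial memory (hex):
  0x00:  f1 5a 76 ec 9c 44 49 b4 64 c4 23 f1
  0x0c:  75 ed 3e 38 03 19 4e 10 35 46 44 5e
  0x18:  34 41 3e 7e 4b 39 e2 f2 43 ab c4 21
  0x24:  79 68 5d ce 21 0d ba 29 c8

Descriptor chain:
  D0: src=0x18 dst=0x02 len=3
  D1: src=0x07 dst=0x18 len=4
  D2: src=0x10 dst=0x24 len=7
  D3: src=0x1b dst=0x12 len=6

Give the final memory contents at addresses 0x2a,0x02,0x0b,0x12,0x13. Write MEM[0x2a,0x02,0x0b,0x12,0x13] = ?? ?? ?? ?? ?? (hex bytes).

MEM[0x2a,0x02,0x0b,0x12,0x13] = 44 34 f1 23 4b

D0: mem[0x02..0x04] <- [34 41 3e]
D1: mem[0x18..0x1b] <- [b4 64 c4 23]
D2: mem[0x24..0x2a] <- [03 19 4e 10 35 46 44]
D3: mem[0x12..0x17] <- [23 4b 39 e2 f2 43]
query mem[0x2a]=0x44, mem[0x02]=0x34, mem[0x0b]=0xf1, mem[0x12]=0x23, mem[0x13]=0x4b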